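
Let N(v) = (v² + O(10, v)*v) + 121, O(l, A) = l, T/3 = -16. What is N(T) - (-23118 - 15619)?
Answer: 40682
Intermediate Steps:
T = -48 (T = 3*(-16) = -48)
N(v) = 121 + v² + 10*v (N(v) = (v² + 10*v) + 121 = 121 + v² + 10*v)
N(T) - (-23118 - 15619) = (121 + (-48)² + 10*(-48)) - (-23118 - 15619) = (121 + 2304 - 480) - 1*(-38737) = 1945 + 38737 = 40682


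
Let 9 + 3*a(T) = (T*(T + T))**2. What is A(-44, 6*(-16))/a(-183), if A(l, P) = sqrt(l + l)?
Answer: 2*I*sqrt(22)/1495350825 ≈ 6.2733e-9*I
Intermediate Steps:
A(l, P) = sqrt(2)*sqrt(l) (A(l, P) = sqrt(2*l) = sqrt(2)*sqrt(l))
a(T) = -3 + 4*T**4/3 (a(T) = -3 + (T*(T + T))**2/3 = -3 + (T*(2*T))**2/3 = -3 + (2*T**2)**2/3 = -3 + (4*T**4)/3 = -3 + 4*T**4/3)
A(-44, 6*(-16))/a(-183) = (sqrt(2)*sqrt(-44))/(-3 + (4/3)*(-183)**4) = (sqrt(2)*(2*I*sqrt(11)))/(-3 + (4/3)*1121513121) = (2*I*sqrt(22))/(-3 + 1495350828) = (2*I*sqrt(22))/1495350825 = (2*I*sqrt(22))*(1/1495350825) = 2*I*sqrt(22)/1495350825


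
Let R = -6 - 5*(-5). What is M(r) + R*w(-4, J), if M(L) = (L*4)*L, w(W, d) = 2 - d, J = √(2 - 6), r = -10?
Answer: 438 - 38*I ≈ 438.0 - 38.0*I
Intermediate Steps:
R = 19 (R = -6 + 25 = 19)
J = 2*I (J = √(-4) = 2*I ≈ 2.0*I)
M(L) = 4*L² (M(L) = (4*L)*L = 4*L²)
M(r) + R*w(-4, J) = 4*(-10)² + 19*(2 - 2*I) = 4*100 + 19*(2 - 2*I) = 400 + (38 - 38*I) = 438 - 38*I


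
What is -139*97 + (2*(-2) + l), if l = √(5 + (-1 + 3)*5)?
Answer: -13487 + √15 ≈ -13483.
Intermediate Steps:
l = √15 (l = √(5 + 2*5) = √(5 + 10) = √15 ≈ 3.8730)
-139*97 + (2*(-2) + l) = -139*97 + (2*(-2) + √15) = -13483 + (-4 + √15) = -13487 + √15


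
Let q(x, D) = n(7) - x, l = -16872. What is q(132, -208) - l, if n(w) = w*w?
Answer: 16789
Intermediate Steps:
n(w) = w²
q(x, D) = 49 - x (q(x, D) = 7² - x = 49 - x)
q(132, -208) - l = (49 - 1*132) - 1*(-16872) = (49 - 132) + 16872 = -83 + 16872 = 16789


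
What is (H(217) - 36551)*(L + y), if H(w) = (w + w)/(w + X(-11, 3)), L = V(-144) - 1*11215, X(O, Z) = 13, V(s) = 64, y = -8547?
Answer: 82793609304/115 ≈ 7.1994e+8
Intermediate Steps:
L = -11151 (L = 64 - 1*11215 = 64 - 11215 = -11151)
H(w) = 2*w/(13 + w) (H(w) = (w + w)/(w + 13) = (2*w)/(13 + w) = 2*w/(13 + w))
(H(217) - 36551)*(L + y) = (2*217/(13 + 217) - 36551)*(-11151 - 8547) = (2*217/230 - 36551)*(-19698) = (2*217*(1/230) - 36551)*(-19698) = (217/115 - 36551)*(-19698) = -4203148/115*(-19698) = 82793609304/115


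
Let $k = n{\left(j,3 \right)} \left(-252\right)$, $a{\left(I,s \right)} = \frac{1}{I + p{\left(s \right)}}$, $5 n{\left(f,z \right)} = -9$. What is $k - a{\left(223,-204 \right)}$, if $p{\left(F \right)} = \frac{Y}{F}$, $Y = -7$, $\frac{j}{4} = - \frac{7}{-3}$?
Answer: $\frac{103190712}{227495} \approx 453.6$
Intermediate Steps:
$j = \frac{28}{3}$ ($j = 4 \left(- \frac{7}{-3}\right) = 4 \left(\left(-7\right) \left(- \frac{1}{3}\right)\right) = 4 \cdot \frac{7}{3} = \frac{28}{3} \approx 9.3333$)
$n{\left(f,z \right)} = - \frac{9}{5}$ ($n{\left(f,z \right)} = \frac{1}{5} \left(-9\right) = - \frac{9}{5}$)
$p{\left(F \right)} = - \frac{7}{F}$
$a{\left(I,s \right)} = \frac{1}{I - \frac{7}{s}}$
$k = \frac{2268}{5}$ ($k = \left(- \frac{9}{5}\right) \left(-252\right) = \frac{2268}{5} \approx 453.6$)
$k - a{\left(223,-204 \right)} = \frac{2268}{5} - - \frac{204}{-7 + 223 \left(-204\right)} = \frac{2268}{5} - - \frac{204}{-7 - 45492} = \frac{2268}{5} - - \frac{204}{-45499} = \frac{2268}{5} - \left(-204\right) \left(- \frac{1}{45499}\right) = \frac{2268}{5} - \frac{204}{45499} = \frac{103190712}{227495}$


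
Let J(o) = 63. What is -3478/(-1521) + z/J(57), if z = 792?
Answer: 158194/10647 ≈ 14.858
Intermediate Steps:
-3478/(-1521) + z/J(57) = -3478/(-1521) + 792/63 = -3478*(-1/1521) + 792*(1/63) = 3478/1521 + 88/7 = 158194/10647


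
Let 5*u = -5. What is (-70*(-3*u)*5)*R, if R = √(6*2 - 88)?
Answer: -2100*I*√19 ≈ -9153.7*I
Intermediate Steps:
u = -1 (u = (⅕)*(-5) = -1)
R = 2*I*√19 (R = √(12 - 88) = √(-76) = 2*I*√19 ≈ 8.7178*I)
(-70*(-3*u)*5)*R = (-70*(-3*(-1))*5)*(2*I*√19) = (-210*5)*(2*I*√19) = (-70*15)*(2*I*√19) = -2100*I*√19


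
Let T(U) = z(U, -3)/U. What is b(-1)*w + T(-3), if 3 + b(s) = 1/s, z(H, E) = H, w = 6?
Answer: -23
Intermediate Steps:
b(s) = -3 + 1/s
T(U) = 1 (T(U) = U/U = 1)
b(-1)*w + T(-3) = (-3 + 1/(-1))*6 + 1 = (-3 - 1)*6 + 1 = -4*6 + 1 = -24 + 1 = -23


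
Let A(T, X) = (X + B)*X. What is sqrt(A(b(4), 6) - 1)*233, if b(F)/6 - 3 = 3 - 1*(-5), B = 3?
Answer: 233*sqrt(53) ≈ 1696.3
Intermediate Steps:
b(F) = 66 (b(F) = 18 + 6*(3 - 1*(-5)) = 18 + 6*(3 + 5) = 18 + 6*8 = 18 + 48 = 66)
A(T, X) = X*(3 + X) (A(T, X) = (X + 3)*X = (3 + X)*X = X*(3 + X))
sqrt(A(b(4), 6) - 1)*233 = sqrt(6*(3 + 6) - 1)*233 = sqrt(6*9 - 1)*233 = sqrt(54 - 1)*233 = sqrt(53)*233 = 233*sqrt(53)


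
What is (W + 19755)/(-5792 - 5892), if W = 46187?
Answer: -32971/5842 ≈ -5.6438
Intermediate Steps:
(W + 19755)/(-5792 - 5892) = (46187 + 19755)/(-5792 - 5892) = 65942/(-11684) = 65942*(-1/11684) = -32971/5842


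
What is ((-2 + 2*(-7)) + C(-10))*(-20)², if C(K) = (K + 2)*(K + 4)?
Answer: 12800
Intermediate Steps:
C(K) = (2 + K)*(4 + K)
((-2 + 2*(-7)) + C(-10))*(-20)² = ((-2 + 2*(-7)) + (8 + (-10)² + 6*(-10)))*(-20)² = ((-2 - 14) + (8 + 100 - 60))*400 = (-16 + 48)*400 = 32*400 = 12800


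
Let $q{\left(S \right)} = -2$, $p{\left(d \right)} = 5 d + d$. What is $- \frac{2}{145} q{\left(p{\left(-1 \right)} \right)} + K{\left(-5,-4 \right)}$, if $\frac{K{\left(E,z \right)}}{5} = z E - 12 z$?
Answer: $\frac{49304}{145} \approx 340.03$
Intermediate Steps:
$K{\left(E,z \right)} = - 60 z + 5 E z$ ($K{\left(E,z \right)} = 5 \left(z E - 12 z\right) = 5 \left(E z - 12 z\right) = 5 \left(- 12 z + E z\right) = - 60 z + 5 E z$)
$p{\left(d \right)} = 6 d$
$- \frac{2}{145} q{\left(p{\left(-1 \right)} \right)} + K{\left(-5,-4 \right)} = - \frac{2}{145} \left(-2\right) + 5 \left(-4\right) \left(-12 - 5\right) = \left(-2\right) \frac{1}{145} \left(-2\right) + 5 \left(-4\right) \left(-17\right) = \left(- \frac{2}{145}\right) \left(-2\right) + 340 = \frac{4}{145} + 340 = \frac{49304}{145}$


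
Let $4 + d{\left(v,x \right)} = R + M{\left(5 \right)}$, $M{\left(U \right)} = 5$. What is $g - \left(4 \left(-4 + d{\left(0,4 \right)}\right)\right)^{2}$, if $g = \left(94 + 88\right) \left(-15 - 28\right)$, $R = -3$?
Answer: $-8402$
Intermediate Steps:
$d{\left(v,x \right)} = -2$ ($d{\left(v,x \right)} = -4 + \left(-3 + 5\right) = -4 + 2 = -2$)
$g = -7826$ ($g = 182 \left(-43\right) = -7826$)
$g - \left(4 \left(-4 + d{\left(0,4 \right)}\right)\right)^{2} = -7826 - \left(4 \left(-4 - 2\right)\right)^{2} = -7826 - \left(4 \left(-6\right)\right)^{2} = -7826 - \left(-24\right)^{2} = -7826 - 576 = -8402$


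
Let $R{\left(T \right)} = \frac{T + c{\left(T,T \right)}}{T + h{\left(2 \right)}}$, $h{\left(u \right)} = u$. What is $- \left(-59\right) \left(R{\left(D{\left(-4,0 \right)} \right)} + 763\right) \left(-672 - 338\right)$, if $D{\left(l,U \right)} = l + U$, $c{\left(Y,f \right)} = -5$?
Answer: $-45735325$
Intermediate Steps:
$D{\left(l,U \right)} = U + l$
$R{\left(T \right)} = \frac{-5 + T}{2 + T}$ ($R{\left(T \right)} = \frac{T - 5}{T + 2} = \frac{-5 + T}{2 + T}$)
$- \left(-59\right) \left(R{\left(D{\left(-4,0 \right)} \right)} + 763\right) \left(-672 - 338\right) = - \left(-59\right) \left(\frac{-5 + \left(0 - 4\right)}{2 + \left(0 - 4\right)} + 763\right) \left(-672 - 338\right) = - \left(-59\right) \left(\frac{-5 - 4}{2 - 4} + 763\right) \left(-1010\right) = - \left(-59\right) \left(\frac{1}{-2} \left(-9\right) + 763\right) \left(-1010\right) = - \left(-59\right) \left(\left(- \frac{1}{2}\right) \left(-9\right) + 763\right) \left(-1010\right) = - \left(-59\right) \left(\frac{9}{2} + 763\right) \left(-1010\right) = - \left(-59\right) \frac{1535}{2} \left(-1010\right) = - \left(-59\right) \left(-775175\right) = \left(-1\right) 45735325 = -45735325$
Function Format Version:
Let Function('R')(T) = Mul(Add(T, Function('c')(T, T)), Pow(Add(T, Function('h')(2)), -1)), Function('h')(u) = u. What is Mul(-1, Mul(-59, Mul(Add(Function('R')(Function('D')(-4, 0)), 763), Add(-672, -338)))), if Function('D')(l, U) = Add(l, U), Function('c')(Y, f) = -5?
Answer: -45735325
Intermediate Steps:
Function('D')(l, U) = Add(U, l)
Function('R')(T) = Mul(Pow(Add(2, T), -1), Add(-5, T)) (Function('R')(T) = Mul(Add(T, -5), Pow(Add(T, 2), -1)) = Mul(Add(-5, T), Pow(Add(2, T), -1)) = Mul(Pow(Add(2, T), -1), Add(-5, T)))
Mul(-1, Mul(-59, Mul(Add(Function('R')(Function('D')(-4, 0)), 763), Add(-672, -338)))) = Mul(-1, Mul(-59, Mul(Add(Mul(Pow(Add(2, Add(0, -4)), -1), Add(-5, Add(0, -4))), 763), Add(-672, -338)))) = Mul(-1, Mul(-59, Mul(Add(Mul(Pow(Add(2, -4), -1), Add(-5, -4)), 763), -1010))) = Mul(-1, Mul(-59, Mul(Add(Mul(Pow(-2, -1), -9), 763), -1010))) = Mul(-1, Mul(-59, Mul(Add(Mul(Rational(-1, 2), -9), 763), -1010))) = Mul(-1, Mul(-59, Mul(Add(Rational(9, 2), 763), -1010))) = Mul(-1, Mul(-59, Mul(Rational(1535, 2), -1010))) = Mul(-1, Mul(-59, -775175)) = Mul(-1, 45735325) = -45735325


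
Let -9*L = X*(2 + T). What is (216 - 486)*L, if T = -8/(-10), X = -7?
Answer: -588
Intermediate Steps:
T = ⅘ (T = -8*(-⅒) = ⅘ ≈ 0.80000)
L = 98/45 (L = -(-7)*(2 + ⅘)/9 = -(-7)*14/(9*5) = -⅑*(-98/5) = 98/45 ≈ 2.1778)
(216 - 486)*L = (216 - 486)*(98/45) = -270*98/45 = -588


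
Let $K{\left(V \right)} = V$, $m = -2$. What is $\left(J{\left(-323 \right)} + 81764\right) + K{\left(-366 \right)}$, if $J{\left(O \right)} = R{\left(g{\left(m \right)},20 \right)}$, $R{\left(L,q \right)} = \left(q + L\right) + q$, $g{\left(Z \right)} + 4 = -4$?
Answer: $81430$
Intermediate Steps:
$g{\left(Z \right)} = -8$ ($g{\left(Z \right)} = -4 - 4 = -8$)
$R{\left(L,q \right)} = L + 2 q$ ($R{\left(L,q \right)} = \left(L + q\right) + q = L + 2 q$)
$J{\left(O \right)} = 32$ ($J{\left(O \right)} = -8 + 2 \cdot 20 = -8 + 40 = 32$)
$\left(J{\left(-323 \right)} + 81764\right) + K{\left(-366 \right)} = \left(32 + 81764\right) - 366 = 81796 - 366 = 81430$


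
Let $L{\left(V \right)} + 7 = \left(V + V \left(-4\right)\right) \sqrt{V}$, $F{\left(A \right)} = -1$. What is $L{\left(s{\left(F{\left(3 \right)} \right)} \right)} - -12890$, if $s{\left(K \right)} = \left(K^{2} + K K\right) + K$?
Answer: $12880$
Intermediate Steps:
$s{\left(K \right)} = K + 2 K^{2}$ ($s{\left(K \right)} = \left(K^{2} + K^{2}\right) + K = 2 K^{2} + K = K + 2 K^{2}$)
$L{\left(V \right)} = -7 - 3 V^{\frac{3}{2}}$ ($L{\left(V \right)} = -7 + \left(V + V \left(-4\right)\right) \sqrt{V} = -7 + \left(V - 4 V\right) \sqrt{V} = -7 + - 3 V \sqrt{V} = -7 - 3 V^{\frac{3}{2}}$)
$L{\left(s{\left(F{\left(3 \right)} \right)} \right)} - -12890 = \left(-7 - 3 \left(- (1 + 2 \left(-1\right))\right)^{\frac{3}{2}}\right) - -12890 = \left(-7 - 3 \left(- (1 - 2)\right)^{\frac{3}{2}}\right) + 12890 = \left(-7 - 3 \left(\left(-1\right) \left(-1\right)\right)^{\frac{3}{2}}\right) + 12890 = \left(-7 - 3 \cdot 1^{\frac{3}{2}}\right) + 12890 = \left(-7 - 3\right) + 12890 = -10 + 12890 = 12880$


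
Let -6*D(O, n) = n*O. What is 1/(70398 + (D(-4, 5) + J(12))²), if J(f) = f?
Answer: 9/635698 ≈ 1.4158e-5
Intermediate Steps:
D(O, n) = -O*n/6 (D(O, n) = -n*O/6 = -O*n/6)
1/(70398 + (D(-4, 5) + J(12))²) = 1/(70398 + (-⅙*(-4)*5 + 12)²) = 1/(70398 + (10/3 + 12)²) = 1/(70398 + (46/3)²) = 1/(70398 + 2116/9) = 1/(635698/9) = 9/635698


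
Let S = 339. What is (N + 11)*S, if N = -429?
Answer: -141702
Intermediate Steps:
(N + 11)*S = (-429 + 11)*339 = -418*339 = -141702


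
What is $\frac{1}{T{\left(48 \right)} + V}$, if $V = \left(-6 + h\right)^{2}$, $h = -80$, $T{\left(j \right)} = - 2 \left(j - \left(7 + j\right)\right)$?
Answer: $\frac{1}{7410} \approx 0.00013495$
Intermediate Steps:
$T{\left(j \right)} = 14$ ($T{\left(j \right)} = \left(-2\right) \left(-7\right) = 14$)
$V = 7396$ ($V = \left(-6 - 80\right)^{2} = \left(-86\right)^{2} = 7396$)
$\frac{1}{T{\left(48 \right)} + V} = \frac{1}{14 + 7396} = \frac{1}{7410}$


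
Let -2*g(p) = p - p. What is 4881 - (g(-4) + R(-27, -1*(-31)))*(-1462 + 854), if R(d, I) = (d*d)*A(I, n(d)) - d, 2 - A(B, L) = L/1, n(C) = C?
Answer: 12875025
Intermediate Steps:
g(p) = 0 (g(p) = -(p - p)/2 = -1/2*0 = 0)
A(B, L) = 2 - L (A(B, L) = 2 - L/1 = 2 - L)
R(d, I) = -d + d**2*(2 - d) (R(d, I) = (d*d)*(2 - d) - d = d**2*(2 - d) - d = -d + d**2*(2 - d))
4881 - (g(-4) + R(-27, -1*(-31)))*(-1462 + 854) = 4881 - (0 - 1*(-27)*(1 - 27*(-2 - 27)))*(-1462 + 854) = 4881 - (0 - 1*(-27)*(1 - 27*(-29)))*(-608) = 4881 - (0 - 1*(-27)*(1 + 783))*(-608) = 4881 - (0 - 1*(-27)*784)*(-608) = 4881 - (0 + 21168)*(-608) = 4881 - 21168*(-608) = 4881 - 1*(-12870144) = 4881 + 12870144 = 12875025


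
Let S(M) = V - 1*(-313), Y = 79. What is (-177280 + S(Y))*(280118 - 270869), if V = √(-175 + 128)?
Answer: -1636767783 + 9249*I*√47 ≈ -1.6368e+9 + 63408.0*I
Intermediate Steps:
V = I*√47 (V = √(-47) = I*√47 ≈ 6.8557*I)
S(M) = 313 + I*√47 (S(M) = I*√47 - 1*(-313) = I*√47 + 313 = 313 + I*√47)
(-177280 + S(Y))*(280118 - 270869) = (-177280 + (313 + I*√47))*(280118 - 270869) = (-176967 + I*√47)*9249 = -1636767783 + 9249*I*√47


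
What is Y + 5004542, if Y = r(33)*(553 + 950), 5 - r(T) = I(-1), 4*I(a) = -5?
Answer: 20055743/4 ≈ 5.0139e+6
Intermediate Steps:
I(a) = -5/4 (I(a) = (¼)*(-5) = -5/4)
r(T) = 25/4 (r(T) = 5 - 1*(-5/4) = 5 + 5/4 = 25/4)
Y = 37575/4 (Y = 25*(553 + 950)/4 = (25/4)*1503 = 37575/4 ≈ 9393.8)
Y + 5004542 = 37575/4 + 5004542 = 20055743/4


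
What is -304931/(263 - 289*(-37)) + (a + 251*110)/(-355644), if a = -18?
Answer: -823857413/29518452 ≈ -27.910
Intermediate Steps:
-304931/(263 - 289*(-37)) + (a + 251*110)/(-355644) = -304931/(263 - 289*(-37)) + (-18 + 251*110)/(-355644) = -304931/(263 + 10693) + (-18 + 27610)*(-1/355644) = -304931/10956 + 27592*(-1/355644) = -304931*1/10956 - 6898/88911 = -27721/996 - 6898/88911 = -823857413/29518452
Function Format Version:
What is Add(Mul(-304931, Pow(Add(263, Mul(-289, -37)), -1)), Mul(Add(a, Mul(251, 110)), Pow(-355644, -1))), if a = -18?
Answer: Rational(-823857413, 29518452) ≈ -27.910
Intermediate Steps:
Add(Mul(-304931, Pow(Add(263, Mul(-289, -37)), -1)), Mul(Add(a, Mul(251, 110)), Pow(-355644, -1))) = Add(Mul(-304931, Pow(Add(263, Mul(-289, -37)), -1)), Mul(Add(-18, Mul(251, 110)), Pow(-355644, -1))) = Add(Mul(-304931, Pow(Add(263, 10693), -1)), Mul(Add(-18, 27610), Rational(-1, 355644))) = Add(Mul(-304931, Pow(10956, -1)), Mul(27592, Rational(-1, 355644))) = Add(Mul(-304931, Rational(1, 10956)), Rational(-6898, 88911)) = Add(Rational(-27721, 996), Rational(-6898, 88911)) = Rational(-823857413, 29518452)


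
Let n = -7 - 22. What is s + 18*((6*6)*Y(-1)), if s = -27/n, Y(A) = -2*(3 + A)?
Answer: -75141/29 ≈ -2591.1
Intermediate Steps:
Y(A) = -6 - 2*A
n = -29
s = 27/29 (s = -27/(-29) = -27*(-1/29) = 27/29 ≈ 0.93103)
s + 18*((6*6)*Y(-1)) = 27/29 + 18*((6*6)*(-6 - 2*(-1))) = 27/29 + 18*(36*(-6 + 2)) = 27/29 + 18*(36*(-4)) = 27/29 + 18*(-144) = 27/29 - 2592 = -75141/29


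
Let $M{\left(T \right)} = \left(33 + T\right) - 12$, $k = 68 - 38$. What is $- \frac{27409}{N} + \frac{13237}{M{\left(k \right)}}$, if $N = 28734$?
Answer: $\frac{42106011}{162826} \approx 258.6$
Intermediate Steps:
$k = 30$
$M{\left(T \right)} = 21 + T$
$- \frac{27409}{N} + \frac{13237}{M{\left(k \right)}} = - \frac{27409}{28734} + \frac{13237}{21 + 30} = \left(-27409\right) \frac{1}{28734} + \frac{13237}{51} = - \frac{27409}{28734} + 13237 \cdot \frac{1}{51} = - \frac{27409}{28734} + \frac{13237}{51} = \frac{42106011}{162826}$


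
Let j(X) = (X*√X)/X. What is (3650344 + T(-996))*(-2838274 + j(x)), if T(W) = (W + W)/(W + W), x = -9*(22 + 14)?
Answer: -10360679304530 + 65706210*I ≈ -1.0361e+13 + 6.5706e+7*I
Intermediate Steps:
x = -324 (x = -9*36 = -324)
j(X) = √X (j(X) = X^(3/2)/X = √X)
T(W) = 1 (T(W) = (2*W)/((2*W)) = (2*W)*(1/(2*W)) = 1)
(3650344 + T(-996))*(-2838274 + j(x)) = (3650344 + 1)*(-2838274 + √(-324)) = 3650345*(-2838274 + 18*I) = -10360679304530 + 65706210*I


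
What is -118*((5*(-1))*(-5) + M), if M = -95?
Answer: 8260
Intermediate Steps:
-118*((5*(-1))*(-5) + M) = -118*((5*(-1))*(-5) - 95) = -118*(-5*(-5) - 95) = -118*(25 - 95) = -118*(-70) = 8260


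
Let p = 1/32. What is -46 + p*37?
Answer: -1435/32 ≈ -44.844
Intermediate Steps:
p = 1/32 ≈ 0.031250
-46 + p*37 = -46 + (1/32)*37 = -46 + 37/32 = -1435/32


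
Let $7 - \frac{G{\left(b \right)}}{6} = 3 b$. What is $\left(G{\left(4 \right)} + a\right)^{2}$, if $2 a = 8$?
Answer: $676$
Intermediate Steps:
$G{\left(b \right)} = 42 - 18 b$ ($G{\left(b \right)} = 42 - 6 \cdot 3 b = 42 - 18 b$)
$a = 4$ ($a = \frac{1}{2} \cdot 8 = 4$)
$\left(G{\left(4 \right)} + a\right)^{2} = \left(\left(42 - 72\right) + 4\right)^{2} = \left(-30 + 4\right)^{2} = \left(-26\right)^{2} = 676$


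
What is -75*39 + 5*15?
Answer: -2850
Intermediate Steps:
-75*39 + 5*15 = -2925 + 75 = -2850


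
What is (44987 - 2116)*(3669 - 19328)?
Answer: -671316989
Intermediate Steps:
(44987 - 2116)*(3669 - 19328) = 42871*(-15659) = -671316989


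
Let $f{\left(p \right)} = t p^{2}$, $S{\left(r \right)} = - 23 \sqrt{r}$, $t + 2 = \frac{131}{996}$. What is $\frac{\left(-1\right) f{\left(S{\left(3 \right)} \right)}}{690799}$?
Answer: $\frac{984469}{229345268} \approx 0.0042925$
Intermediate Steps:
$t = - \frac{1861}{996}$ ($t = -2 + \frac{131}{996} = - \frac{1861}{996} \approx -1.8685$)
$f{\left(p \right)} = - \frac{1861 p^{2}}{996}$
$\frac{\left(-1\right) f{\left(S{\left(3 \right)} \right)}}{690799} = \frac{\left(-1\right) \left(- \frac{1861 \left(- 23 \sqrt{3}\right)^{2}}{996}\right)}{690799} = - \frac{\left(-1861\right) 1587}{996} \cdot \frac{1}{690799} = \left(-1\right) \left(- \frac{984469}{332}\right) \frac{1}{690799} = \frac{984469}{332} \cdot \frac{1}{690799} = \frac{984469}{229345268}$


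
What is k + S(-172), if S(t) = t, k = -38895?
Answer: -39067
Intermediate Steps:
k + S(-172) = -38895 - 172 = -39067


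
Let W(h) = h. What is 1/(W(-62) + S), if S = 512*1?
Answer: 1/450 ≈ 0.0022222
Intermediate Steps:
S = 512
1/(W(-62) + S) = 1/(-62 + 512) = 1/450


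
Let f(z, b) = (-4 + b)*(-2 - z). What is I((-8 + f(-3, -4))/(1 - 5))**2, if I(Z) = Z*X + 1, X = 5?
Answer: 441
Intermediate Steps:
I(Z) = 1 + 5*Z (I(Z) = Z*5 + 1 = 5*Z + 1 = 1 + 5*Z)
I((-8 + f(-3, -4))/(1 - 5))**2 = (1 + 5*((-8 + (8 - 2*(-4) + 4*(-3) - 1*(-4)*(-3)))/(1 - 5)))**2 = (1 + 5*((-8 + (8 + 8 - 12 - 12))/(-4)))**2 = (1 + 5*((-8 - 8)*(-1/4)))**2 = (1 + 5*(-16*(-1/4)))**2 = (1 + 5*4)**2 = (1 + 20)**2 = 21**2 = 441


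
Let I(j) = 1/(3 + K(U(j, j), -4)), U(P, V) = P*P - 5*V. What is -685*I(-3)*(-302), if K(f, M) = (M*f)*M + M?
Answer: 206870/383 ≈ 540.13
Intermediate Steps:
U(P, V) = P² - 5*V
K(f, M) = M + f*M² (K(f, M) = f*M² + M = M + f*M²)
I(j) = 1/(-1 - 80*j + 16*j²) (I(j) = 1/(3 - 4*(1 - 4*(j² - 5*j))) = 1/(3 - 4*(1 + (-4*j² + 20*j))) = 1/(3 - 4*(1 - 4*j² + 20*j)) = 1/(3 + (-4 - 80*j + 16*j²)) = 1/(-1 - 80*j + 16*j²))
-685*I(-3)*(-302) = -685*(-302)/(-1 - 80*(-3) + 16*(-3)²) = -685*(-302)/(-1 + 240 + 16*9) = -685*(-302)/(-1 + 240 + 144) = -685*(-302)/383 = -685*(-302/383) = 206870/383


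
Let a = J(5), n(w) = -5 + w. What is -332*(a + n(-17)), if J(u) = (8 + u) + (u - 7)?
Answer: 3652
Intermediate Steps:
J(u) = 1 + 2*u (J(u) = (8 + u) + (-7 + u) = 1 + 2*u)
a = 11 (a = 1 + 2*5 = 1 + 10 = 11)
-332*(a + n(-17)) = -332*(11 + (-5 - 17)) = -332*(11 - 22) = -332*(-11) = 3652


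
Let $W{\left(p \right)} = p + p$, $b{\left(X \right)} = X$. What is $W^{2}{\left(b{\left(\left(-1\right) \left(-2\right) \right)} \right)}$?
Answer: $16$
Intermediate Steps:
$W{\left(p \right)} = 2 p$
$W^{2}{\left(b{\left(\left(-1\right) \left(-2\right) \right)} \right)} = \left(2 \left(\left(-1\right) \left(-2\right)\right)\right)^{2} = \left(2 \cdot 2\right)^{2} = 4^{2} = 16$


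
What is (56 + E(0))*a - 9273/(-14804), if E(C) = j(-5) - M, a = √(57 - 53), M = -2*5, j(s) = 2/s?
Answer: 9757789/74020 ≈ 131.83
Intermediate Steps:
M = -10
a = 2 (a = √4 = 2)
E(C) = 48/5 (E(C) = 2/(-5) - 1*(-10) = 2*(-⅕) + 10 = -⅖ + 10 = 48/5)
(56 + E(0))*a - 9273/(-14804) = (56 + 48/5)*2 - 9273/(-14804) = (328/5)*2 - 9273*(-1)/14804 = 656/5 - 1*(-9273/14804) = 656/5 + 9273/14804 = 9757789/74020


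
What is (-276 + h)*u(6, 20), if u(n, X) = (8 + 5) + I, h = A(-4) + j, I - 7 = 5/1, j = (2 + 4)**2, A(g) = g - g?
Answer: -6000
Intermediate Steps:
A(g) = 0
j = 36 (j = 6**2 = 36)
I = 12 (I = 7 + 5/1 = 7 + 5*1 = 7 + 5 = 12)
h = 36 (h = 0 + 36 = 36)
u(n, X) = 25 (u(n, X) = (8 + 5) + 12 = 13 + 12 = 25)
(-276 + h)*u(6, 20) = (-276 + 36)*25 = -240*25 = -6000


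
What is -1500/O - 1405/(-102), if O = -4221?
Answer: 225315/15946 ≈ 14.130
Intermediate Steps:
-1500/O - 1405/(-102) = -1500/(-4221) - 1405/(-102) = -1500*(-1/4221) - 1405*(-1/102) = 500/1407 + 1405/102 = 225315/15946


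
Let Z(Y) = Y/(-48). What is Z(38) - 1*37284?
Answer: -894835/24 ≈ -37285.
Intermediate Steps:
Z(Y) = -Y/48 (Z(Y) = Y*(-1/48) = -Y/48)
Z(38) - 1*37284 = -1/48*38 - 1*37284 = -19/24 - 37284 = -894835/24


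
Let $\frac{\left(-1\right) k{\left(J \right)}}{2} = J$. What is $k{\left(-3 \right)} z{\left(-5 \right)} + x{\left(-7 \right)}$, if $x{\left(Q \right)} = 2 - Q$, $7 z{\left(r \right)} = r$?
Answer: $\frac{33}{7} \approx 4.7143$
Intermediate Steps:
$k{\left(J \right)} = - 2 J$
$z{\left(r \right)} = \frac{r}{7}$
$k{\left(-3 \right)} z{\left(-5 \right)} + x{\left(-7 \right)} = \left(-2\right) \left(-3\right) \frac{1}{7} \left(-5\right) + \left(2 - -7\right) = 6 \left(- \frac{5}{7}\right) + \left(2 + 7\right) = - \frac{30}{7} + 9 = \frac{33}{7}$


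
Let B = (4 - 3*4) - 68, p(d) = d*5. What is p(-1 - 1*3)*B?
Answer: 1520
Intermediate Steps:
p(d) = 5*d
B = -76 (B = (4 - 12) - 68 = -8 - 68 = -76)
p(-1 - 1*3)*B = (5*(-1 - 1*3))*(-76) = (5*(-1 - 3))*(-76) = (5*(-4))*(-76) = -20*(-76) = 1520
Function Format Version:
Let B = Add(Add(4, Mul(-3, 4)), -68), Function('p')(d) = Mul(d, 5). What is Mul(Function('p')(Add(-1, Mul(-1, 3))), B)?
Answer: 1520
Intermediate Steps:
Function('p')(d) = Mul(5, d)
B = -76 (B = Add(Add(4, -12), -68) = Add(-8, -68) = -76)
Mul(Function('p')(Add(-1, Mul(-1, 3))), B) = Mul(Mul(5, Add(-1, Mul(-1, 3))), -76) = Mul(Mul(5, Add(-1, -3)), -76) = Mul(Mul(5, -4), -76) = Mul(-20, -76) = 1520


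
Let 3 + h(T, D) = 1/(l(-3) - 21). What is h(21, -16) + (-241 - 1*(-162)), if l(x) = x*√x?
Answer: (-246*√3 + 1723*I)/(3*(√3 - 7*I)) ≈ -82.045 + 0.011103*I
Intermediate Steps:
l(x) = x^(3/2)
h(T, D) = -3 + 1/(-21 - 3*I*√3) (h(T, D) = -3 + 1/((-3)^(3/2) - 21) = -3 + 1/(-3*I*√3 - 21) = -3 + 1/(-21 - 3*I*√3))
h(21, -16) + (-241 - 1*(-162)) = (-9*√3 + 64*I)/(3*(√3 - 7*I)) + (-241 - 1*(-162)) = (-9*√3 + 64*I)/(3*(√3 - 7*I)) + (-241 + 162) = (-9*√3 + 64*I)/(3*(√3 - 7*I)) - 79 = -79 + (-9*√3 + 64*I)/(3*(√3 - 7*I))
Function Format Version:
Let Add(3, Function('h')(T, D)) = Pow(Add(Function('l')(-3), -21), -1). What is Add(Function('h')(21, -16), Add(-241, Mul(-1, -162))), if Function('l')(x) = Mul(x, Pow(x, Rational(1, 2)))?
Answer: Mul(Rational(1, 3), Pow(Add(Pow(3, Rational(1, 2)), Mul(-7, I)), -1), Add(Mul(-246, Pow(3, Rational(1, 2))), Mul(1723, I))) ≈ Add(-82.045, Mul(0.011103, I))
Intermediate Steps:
Function('l')(x) = Pow(x, Rational(3, 2))
Function('h')(T, D) = Add(-3, Pow(Add(-21, Mul(-3, I, Pow(3, Rational(1, 2)))), -1)) (Function('h')(T, D) = Add(-3, Pow(Add(Pow(-3, Rational(3, 2)), -21), -1)) = Add(-3, Pow(Add(Mul(-3, I, Pow(3, Rational(1, 2))), -21), -1)) = Add(-3, Pow(Add(-21, Mul(-3, I, Pow(3, Rational(1, 2)))), -1)))
Add(Function('h')(21, -16), Add(-241, Mul(-1, -162))) = Add(Mul(Rational(1, 3), Pow(Add(Pow(3, Rational(1, 2)), Mul(-7, I)), -1), Add(Mul(-9, Pow(3, Rational(1, 2))), Mul(64, I))), Add(-241, Mul(-1, -162))) = Add(Mul(Rational(1, 3), Pow(Add(Pow(3, Rational(1, 2)), Mul(-7, I)), -1), Add(Mul(-9, Pow(3, Rational(1, 2))), Mul(64, I))), Add(-241, 162)) = Add(Mul(Rational(1, 3), Pow(Add(Pow(3, Rational(1, 2)), Mul(-7, I)), -1), Add(Mul(-9, Pow(3, Rational(1, 2))), Mul(64, I))), -79) = Add(-79, Mul(Rational(1, 3), Pow(Add(Pow(3, Rational(1, 2)), Mul(-7, I)), -1), Add(Mul(-9, Pow(3, Rational(1, 2))), Mul(64, I))))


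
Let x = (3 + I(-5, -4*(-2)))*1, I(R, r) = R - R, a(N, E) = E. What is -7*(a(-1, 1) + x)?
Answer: -28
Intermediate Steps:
I(R, r) = 0
x = 3 (x = (3 + 0)*1 = 3*1 = 3)
-7*(a(-1, 1) + x) = -7*(1 + 3) = -7*4 = -28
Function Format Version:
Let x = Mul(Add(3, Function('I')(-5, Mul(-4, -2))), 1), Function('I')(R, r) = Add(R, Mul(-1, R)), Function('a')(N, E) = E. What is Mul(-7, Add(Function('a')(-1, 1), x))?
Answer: -28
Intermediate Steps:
Function('I')(R, r) = 0
x = 3 (x = Mul(Add(3, 0), 1) = Mul(3, 1) = 3)
Mul(-7, Add(Function('a')(-1, 1), x)) = Mul(-7, Add(1, 3)) = Mul(-7, 4) = -28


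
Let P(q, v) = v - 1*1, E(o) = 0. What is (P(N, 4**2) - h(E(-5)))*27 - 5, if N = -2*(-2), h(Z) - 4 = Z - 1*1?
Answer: 319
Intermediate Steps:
h(Z) = 3 + Z (h(Z) = 4 + (Z - 1*1) = 4 + (Z - 1) = 4 + (-1 + Z) = 3 + Z)
N = 4
P(q, v) = -1 + v (P(q, v) = v - 1 = -1 + v)
(P(N, 4**2) - h(E(-5)))*27 - 5 = ((-1 + 4**2) - (3 + 0))*27 - 5 = ((-1 + 16) - 1*3)*27 - 5 = (15 - 3)*27 - 5 = 12*27 - 5 = 324 - 5 = 319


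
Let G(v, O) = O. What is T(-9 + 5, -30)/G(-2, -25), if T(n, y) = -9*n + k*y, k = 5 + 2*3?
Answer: 294/25 ≈ 11.760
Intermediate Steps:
k = 11 (k = 5 + 6 = 11)
T(n, y) = -9*n + 11*y
T(-9 + 5, -30)/G(-2, -25) = (-9*(-9 + 5) + 11*(-30))/(-25) = (-9*(-4) - 330)*(-1/25) = (36 - 330)*(-1/25) = -294*(-1/25) = 294/25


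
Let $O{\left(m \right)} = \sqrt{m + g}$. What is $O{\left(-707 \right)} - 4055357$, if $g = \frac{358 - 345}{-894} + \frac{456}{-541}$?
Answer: $-4055357 + \frac{5 i \sqrt{6623314096242}}{483654} \approx -4.0554 \cdot 10^{6} + 26.606 i$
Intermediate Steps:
$g = - \frac{414697}{483654}$ ($g = 13 \left(- \frac{1}{894}\right) + 456 \left(- \frac{1}{541}\right) = - \frac{13}{894} - \frac{456}{541} = - \frac{414697}{483654} \approx -0.85742$)
$O{\left(m \right)} = \sqrt{- \frac{414697}{483654} + m}$ ($O{\left(m \right)} = \sqrt{m - \frac{414697}{483654}} = \sqrt{- \frac{414697}{483654} + m}$)
$O{\left(-707 \right)} - 4055357 = \frac{\sqrt{-200569862838 + 233921191716 \left(-707\right)}}{483654} - 4055357 = \frac{\sqrt{-200569862838 - 165382282543212}}{483654} - 4055357 = \frac{\sqrt{-165582852406050}}{483654} - 4055357 = \frac{5 i \sqrt{6623314096242}}{483654} - 4055357 = -4055357 + \frac{5 i \sqrt{6623314096242}}{483654}$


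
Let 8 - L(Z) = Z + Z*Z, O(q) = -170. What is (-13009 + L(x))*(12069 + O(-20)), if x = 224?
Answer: -754408499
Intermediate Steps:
L(Z) = 8 - Z - Z² (L(Z) = 8 - (Z + Z*Z) = 8 - (Z + Z²) = 8 + (-Z - Z²) = 8 - Z - Z²)
(-13009 + L(x))*(12069 + O(-20)) = (-13009 + (8 - 1*224 - 1*224²))*(12069 - 170) = (-13009 + (8 - 224 - 1*50176))*11899 = (-13009 + (8 - 224 - 50176))*11899 = (-13009 - 50392)*11899 = -63401*11899 = -754408499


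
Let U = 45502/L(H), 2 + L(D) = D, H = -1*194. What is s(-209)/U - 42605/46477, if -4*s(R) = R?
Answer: -2414583667/2114796454 ≈ -1.1418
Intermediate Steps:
H = -194
s(R) = -R/4
L(D) = -2 + D
U = -22751/98 (U = 45502/(-2 - 194) = 45502/(-196) = 45502*(-1/196) = -22751/98 ≈ -232.15)
s(-209)/U - 42605/46477 = (-1/4*(-209))/(-22751/98) - 42605/46477 = (209/4)*(-98/22751) - 42605*1/46477 = -10241/45502 - 42605/46477 = -2414583667/2114796454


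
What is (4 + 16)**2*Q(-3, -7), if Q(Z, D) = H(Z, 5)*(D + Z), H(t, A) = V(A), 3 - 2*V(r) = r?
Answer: 4000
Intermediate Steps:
V(r) = 3/2 - r/2
H(t, A) = 3/2 - A/2
Q(Z, D) = -D - Z (Q(Z, D) = (3/2 - 1/2*5)*(D + Z) = (3/2 - 5/2)*(D + Z) = -(D + Z) = -D - Z)
(4 + 16)**2*Q(-3, -7) = (4 + 16)**2*(-1*(-7) - 1*(-3)) = 20**2*(7 + 3) = 400*10 = 4000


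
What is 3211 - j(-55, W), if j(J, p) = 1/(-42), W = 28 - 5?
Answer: 134863/42 ≈ 3211.0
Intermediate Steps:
W = 23
j(J, p) = -1/42
3211 - j(-55, W) = 3211 - 1*(-1/42) = 3211 + 1/42 = 134863/42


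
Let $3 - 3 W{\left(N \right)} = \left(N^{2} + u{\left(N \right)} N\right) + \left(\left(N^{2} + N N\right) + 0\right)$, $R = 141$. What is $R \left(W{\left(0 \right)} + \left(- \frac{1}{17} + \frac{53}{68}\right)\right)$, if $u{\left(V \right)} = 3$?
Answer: $\frac{16497}{68} \approx 242.6$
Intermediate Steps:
$W{\left(N \right)} = 1 - N - N^{2}$ ($W{\left(N \right)} = 1 - \frac{\left(N^{2} + 3 N\right) + \left(\left(N^{2} + N N\right) + 0\right)}{3} = 1 - \frac{\left(N^{2} + 3 N\right) + \left(\left(N^{2} + N^{2}\right) + 0\right)}{3} = 1 - \frac{\left(N^{2} + 3 N\right) + \left(2 N^{2} + 0\right)}{3} = 1 - \frac{\left(N^{2} + 3 N\right) + 2 N^{2}}{3} = 1 - \frac{3 N + 3 N^{2}}{3} = 1 - \left(N + N^{2}\right) = 1 - N - N^{2}$)
$R \left(W{\left(0 \right)} + \left(- \frac{1}{17} + \frac{53}{68}\right)\right) = 141 \left(\left(1 - 0 - 0^{2}\right) + \left(- \frac{1}{17} + \frac{53}{68}\right)\right) = 141 \left(\left(1 + 0 - 0\right) + \left(\left(-1\right) \frac{1}{17} + 53 \cdot \frac{1}{68}\right)\right) = 141 \left(\left(1 + 0 + 0\right) + \left(- \frac{1}{17} + \frac{53}{68}\right)\right) = 141 \left(1 + \frac{49}{68}\right) = 141 \cdot \frac{117}{68} = \frac{16497}{68}$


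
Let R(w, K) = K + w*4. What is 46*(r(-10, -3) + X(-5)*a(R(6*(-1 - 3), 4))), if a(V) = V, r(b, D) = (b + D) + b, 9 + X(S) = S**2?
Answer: -68770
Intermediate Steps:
X(S) = -9 + S**2
R(w, K) = K + 4*w
r(b, D) = D + 2*b (r(b, D) = (D + b) + b = D + 2*b)
46*(r(-10, -3) + X(-5)*a(R(6*(-1 - 3), 4))) = 46*((-3 + 2*(-10)) + (-9 + (-5)**2)*(4 + 4*(6*(-1 - 3)))) = 46*((-3 - 20) + (-9 + 25)*(4 + 4*(6*(-4)))) = 46*(-23 + 16*(4 + 4*(-24))) = 46*(-23 + 16*(4 - 96)) = 46*(-23 + 16*(-92)) = 46*(-23 - 1472) = 46*(-1495) = -68770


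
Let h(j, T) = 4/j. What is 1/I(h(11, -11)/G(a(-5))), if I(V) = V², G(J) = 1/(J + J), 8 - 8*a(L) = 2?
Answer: 121/36 ≈ 3.3611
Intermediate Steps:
a(L) = ¾ (a(L) = 1 - ⅛*2 = 1 - ¼ = ¾)
G(J) = 1/(2*J)
1/I(h(11, -11)/G(a(-5))) = 1/(((4/11)/((1/(2*(¾)))))²) = 1/(((4*(1/11))/(((½)*(4/3))))²) = 1/((4/(11*(⅔)))²) = 1/(((4/11)*(3/2))²) = 1/((6/11)²) = 1/(36/121) = 121/36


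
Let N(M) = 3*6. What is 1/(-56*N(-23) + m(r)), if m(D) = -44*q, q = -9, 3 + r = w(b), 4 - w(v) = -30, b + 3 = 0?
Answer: -1/612 ≈ -0.0016340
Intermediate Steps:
b = -3 (b = -3 + 0 = -3)
w(v) = 34 (w(v) = 4 - 1*(-30) = 4 + 30 = 34)
r = 31 (r = -3 + 34 = 31)
N(M) = 18
m(D) = 396 (m(D) = -44*(-9) = 396)
1/(-56*N(-23) + m(r)) = 1/(-56*18 + 396) = 1/(-1008 + 396) = 1/(-612) = -1/612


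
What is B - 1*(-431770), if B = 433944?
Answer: 865714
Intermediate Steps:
B - 1*(-431770) = 433944 - 1*(-431770) = 433944 + 431770 = 865714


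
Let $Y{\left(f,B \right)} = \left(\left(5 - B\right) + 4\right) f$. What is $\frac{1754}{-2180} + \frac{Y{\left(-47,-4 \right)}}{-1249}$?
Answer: $- \frac{429383}{1361410} \approx -0.3154$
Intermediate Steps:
$Y{\left(f,B \right)} = f \left(9 - B\right)$ ($Y{\left(f,B \right)} = \left(9 - B\right) f = f \left(9 - B\right)$)
$\frac{1754}{-2180} + \frac{Y{\left(-47,-4 \right)}}{-1249} = \frac{1754}{-2180} + \frac{\left(-47\right) \left(9 - -4\right)}{-1249} = 1754 \left(- \frac{1}{2180}\right) + - 47 \left(9 + 4\right) \left(- \frac{1}{1249}\right) = - \frac{877}{1090} + \left(-47\right) 13 \left(- \frac{1}{1249}\right) = - \frac{877}{1090} - - \frac{611}{1249} = - \frac{877}{1090} + \frac{611}{1249} = - \frac{429383}{1361410}$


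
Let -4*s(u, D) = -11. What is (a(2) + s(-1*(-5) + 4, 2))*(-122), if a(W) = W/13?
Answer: -9211/26 ≈ -354.27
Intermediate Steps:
s(u, D) = 11/4 (s(u, D) = -1/4*(-11) = 11/4)
a(W) = W/13 (a(W) = W*(1/13) = W/13)
(a(2) + s(-1*(-5) + 4, 2))*(-122) = ((1/13)*2 + 11/4)*(-122) = (2/13 + 11/4)*(-122) = (151/52)*(-122) = -9211/26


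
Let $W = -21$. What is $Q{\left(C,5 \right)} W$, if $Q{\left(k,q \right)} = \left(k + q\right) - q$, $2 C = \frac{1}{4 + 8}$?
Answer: $- \frac{7}{8} \approx -0.875$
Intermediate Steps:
$C = \frac{1}{24}$ ($C = \frac{1}{2 \left(4 + 8\right)} = \frac{1}{2 \cdot 12} = \frac{1}{2} \cdot \frac{1}{12} = \frac{1}{24} \approx 0.041667$)
$Q{\left(k,q \right)} = k$
$Q{\left(C,5 \right)} W = \frac{1}{24} \left(-21\right) = - \frac{7}{8}$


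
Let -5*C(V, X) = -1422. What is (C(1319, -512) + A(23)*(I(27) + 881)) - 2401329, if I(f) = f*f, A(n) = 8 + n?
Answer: -11755673/5 ≈ -2.3511e+6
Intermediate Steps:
I(f) = f²
C(V, X) = 1422/5 (C(V, X) = -⅕*(-1422) = 1422/5)
(C(1319, -512) + A(23)*(I(27) + 881)) - 2401329 = (1422/5 + (8 + 23)*(27² + 881)) - 2401329 = (1422/5 + 31*(729 + 881)) - 2401329 = (1422/5 + 31*1610) - 2401329 = (1422/5 + 49910) - 2401329 = 250972/5 - 2401329 = -11755673/5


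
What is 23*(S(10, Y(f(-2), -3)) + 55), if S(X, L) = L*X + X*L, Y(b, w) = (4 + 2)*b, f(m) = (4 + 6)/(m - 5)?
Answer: -18745/7 ≈ -2677.9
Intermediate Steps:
f(m) = 10/(-5 + m)
Y(b, w) = 6*b
S(X, L) = 2*L*X (S(X, L) = L*X + L*X = 2*L*X)
23*(S(10, Y(f(-2), -3)) + 55) = 23*(2*(6*(10/(-5 - 2)))*10 + 55) = 23*(2*(6*(10/(-7)))*10 + 55) = 23*(2*(6*(10*(-⅐)))*10 + 55) = 23*(2*(6*(-10/7))*10 + 55) = 23*(2*(-60/7)*10 + 55) = 23*(-1200/7 + 55) = 23*(-815/7) = -18745/7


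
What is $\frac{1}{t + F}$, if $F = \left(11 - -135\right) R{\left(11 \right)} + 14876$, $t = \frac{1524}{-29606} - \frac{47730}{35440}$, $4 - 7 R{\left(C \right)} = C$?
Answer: $\frac{52461832}{772689430113} \approx 6.7895 \cdot 10^{-5}$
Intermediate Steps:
$R{\left(C \right)} = \frac{4}{7} - \frac{C}{7}$
$t = - \frac{73355247}{52461832}$ ($t = 1524 \left(- \frac{1}{29606}\right) - \frac{4773}{3544} = - \frac{762}{14803} - \frac{4773}{3544} = - \frac{73355247}{52461832} \approx -1.3983$)
$F = 14730$ ($F = \left(11 - -135\right) \left(\frac{4}{7} - \frac{11}{7}\right) + 14876 = \left(11 + 135\right) \left(\frac{4}{7} - \frac{11}{7}\right) + 14876 = 146 \left(-1\right) + 14876 = -146 + 14876 = 14730$)
$\frac{1}{t + F} = \frac{1}{- \frac{73355247}{52461832} + 14730} = \frac{1}{\frac{772689430113}{52461832}} = \frac{52461832}{772689430113}$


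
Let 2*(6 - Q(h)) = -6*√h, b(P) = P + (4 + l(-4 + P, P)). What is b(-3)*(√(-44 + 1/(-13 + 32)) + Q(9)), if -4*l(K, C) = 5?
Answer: -15/4 - I*√15865/76 ≈ -3.75 - 1.6573*I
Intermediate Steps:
l(K, C) = -5/4 (l(K, C) = -¼*5 = -5/4)
b(P) = 11/4 + P (b(P) = P + (4 - 5/4) = P + 11/4 = 11/4 + P)
Q(h) = 6 + 3*√h (Q(h) = 6 - (-3)*√h = 6 + 3*√h)
b(-3)*(√(-44 + 1/(-13 + 32)) + Q(9)) = (11/4 - 3)*(√(-44 + 1/(-13 + 32)) + (6 + 3*√9)) = -(√(-44 + 1/19) + (6 + 3*3))/4 = -(√(-44 + 1/19) + (6 + 9))/4 = -(√(-835/19) + 15)/4 = -(I*√15865/19 + 15)/4 = -(15 + I*√15865/19)/4 = -15/4 - I*√15865/76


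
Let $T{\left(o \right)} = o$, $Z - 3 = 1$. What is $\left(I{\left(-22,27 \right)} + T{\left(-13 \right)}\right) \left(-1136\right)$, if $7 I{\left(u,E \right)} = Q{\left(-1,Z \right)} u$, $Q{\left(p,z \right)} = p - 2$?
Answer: $\frac{28400}{7} \approx 4057.1$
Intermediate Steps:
$Z = 4$ ($Z = 3 + 1 = 4$)
$Q{\left(p,z \right)} = -2 + p$ ($Q{\left(p,z \right)} = p - 2 = -2 + p$)
$I{\left(u,E \right)} = - \frac{3 u}{7}$ ($I{\left(u,E \right)} = \frac{\left(-2 - 1\right) u}{7} = \frac{\left(-3\right) u}{7} = - \frac{3 u}{7}$)
$\left(I{\left(-22,27 \right)} + T{\left(-13 \right)}\right) \left(-1136\right) = \left(\left(- \frac{3}{7}\right) \left(-22\right) - 13\right) \left(-1136\right) = \left(\frac{66}{7} - 13\right) \left(-1136\right) = \left(- \frac{25}{7}\right) \left(-1136\right) = \frac{28400}{7}$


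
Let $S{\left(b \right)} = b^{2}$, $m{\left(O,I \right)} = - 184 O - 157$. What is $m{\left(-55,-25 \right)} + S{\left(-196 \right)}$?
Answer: $48379$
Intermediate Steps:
$m{\left(O,I \right)} = -157 - 184 O$
$m{\left(-55,-25 \right)} + S{\left(-196 \right)} = \left(-157 - -10120\right) + \left(-196\right)^{2} = \left(-157 + 10120\right) + 38416 = 9963 + 38416 = 48379$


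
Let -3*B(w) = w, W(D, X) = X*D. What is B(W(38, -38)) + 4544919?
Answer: 13636201/3 ≈ 4.5454e+6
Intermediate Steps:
W(D, X) = D*X
B(w) = -w/3
B(W(38, -38)) + 4544919 = -38*(-38)/3 + 4544919 = -1/3*(-1444) + 4544919 = 1444/3 + 4544919 = 13636201/3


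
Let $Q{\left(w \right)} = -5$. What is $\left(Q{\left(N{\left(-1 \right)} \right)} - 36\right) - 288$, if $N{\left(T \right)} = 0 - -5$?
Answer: $-329$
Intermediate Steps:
$N{\left(T \right)} = 5$ ($N{\left(T \right)} = 0 + 5 = 5$)
$\left(Q{\left(N{\left(-1 \right)} \right)} - 36\right) - 288 = \left(-5 - 36\right) - 288 = -41 - 288 = -329$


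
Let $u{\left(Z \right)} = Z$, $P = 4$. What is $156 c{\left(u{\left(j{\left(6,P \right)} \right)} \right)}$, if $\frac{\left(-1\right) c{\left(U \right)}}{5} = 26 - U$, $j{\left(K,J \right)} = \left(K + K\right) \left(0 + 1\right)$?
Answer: $-10920$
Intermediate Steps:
$j{\left(K,J \right)} = 2 K$ ($j{\left(K,J \right)} = 2 K 1 = 2 K$)
$c{\left(U \right)} = -130 + 5 U$ ($c{\left(U \right)} = - 5 \left(26 - U\right) = -130 + 5 U$)
$156 c{\left(u{\left(j{\left(6,P \right)} \right)} \right)} = 156 \left(-130 + 5 \cdot 2 \cdot 6\right) = 156 \left(-130 + 5 \cdot 12\right) = 156 \left(-130 + 60\right) = 156 \left(-70\right) = -10920$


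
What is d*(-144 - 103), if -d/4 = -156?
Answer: -154128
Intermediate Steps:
d = 624 (d = -4*(-156) = 624)
d*(-144 - 103) = 624*(-144 - 103) = 624*(-247) = -154128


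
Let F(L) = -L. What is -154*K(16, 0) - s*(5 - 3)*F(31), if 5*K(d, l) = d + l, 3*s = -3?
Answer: -2774/5 ≈ -554.80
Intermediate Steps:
s = -1 (s = (⅓)*(-3) = -1)
K(d, l) = d/5 + l/5 (K(d, l) = (d + l)/5 = d/5 + l/5)
-154*K(16, 0) - s*(5 - 3)*F(31) = -154*((⅕)*16 + (⅕)*0) - (-(5 - 3))*(-1*31) = -154*(16/5 + 0) - (-1*2)*(-31) = -154*16/5 - (-2)*(-31) = -2464/5 - 1*62 = -2464/5 - 62 = -2774/5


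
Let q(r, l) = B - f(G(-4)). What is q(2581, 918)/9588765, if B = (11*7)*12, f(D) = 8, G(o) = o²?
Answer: 916/9588765 ≈ 9.5528e-5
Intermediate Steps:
B = 924 (B = 77*12 = 924)
q(r, l) = 916 (q(r, l) = 924 - 1*8 = 924 - 8 = 916)
q(2581, 918)/9588765 = 916/9588765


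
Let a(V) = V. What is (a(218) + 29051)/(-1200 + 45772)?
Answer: 29269/44572 ≈ 0.65667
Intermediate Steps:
(a(218) + 29051)/(-1200 + 45772) = (218 + 29051)/(-1200 + 45772) = 29269/44572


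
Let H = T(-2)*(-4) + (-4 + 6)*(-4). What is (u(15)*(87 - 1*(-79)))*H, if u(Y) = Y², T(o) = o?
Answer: 0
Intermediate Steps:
H = 0 (H = -2*(-4) + (-4 + 6)*(-4) = 8 + 2*(-4) = 8 - 8 = 0)
(u(15)*(87 - 1*(-79)))*H = (15²*(87 - 1*(-79)))*0 = (225*(87 + 79))*0 = (225*166)*0 = 37350*0 = 0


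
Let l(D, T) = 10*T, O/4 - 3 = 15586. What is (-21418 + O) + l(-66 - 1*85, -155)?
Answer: 39388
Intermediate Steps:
O = 62356 (O = 12 + 4*15586 = 12 + 62344 = 62356)
(-21418 + O) + l(-66 - 1*85, -155) = (-21418 + 62356) + 10*(-155) = 40938 - 1550 = 39388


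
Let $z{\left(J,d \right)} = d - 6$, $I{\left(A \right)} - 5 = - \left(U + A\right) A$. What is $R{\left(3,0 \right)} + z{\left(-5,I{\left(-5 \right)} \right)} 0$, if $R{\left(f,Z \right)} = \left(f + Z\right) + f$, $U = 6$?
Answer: $6$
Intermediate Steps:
$R{\left(f,Z \right)} = Z + 2 f$ ($R{\left(f,Z \right)} = \left(Z + f\right) + f = Z + 2 f$)
$I{\left(A \right)} = 5 - A \left(6 + A\right)$ ($I{\left(A \right)} = 5 - \left(6 + A\right) A = 5 - A \left(6 + A\right)$)
$z{\left(J,d \right)} = -6 + d$ ($z{\left(J,d \right)} = d - 6 = -6 + d$)
$R{\left(3,0 \right)} + z{\left(-5,I{\left(-5 \right)} \right)} 0 = \left(0 + 2 \cdot 3\right) + \left(-6 - -10\right) 0 = \left(0 + 6\right) + \left(-6 + \left(5 - 25 + 30\right)\right) 0 = 6 + \left(-6 + \left(5 - 25 + 30\right)\right) 0 = 6 + \left(-6 + 10\right) 0 = 6 + 4 \cdot 0 = 6 + 0 = 6$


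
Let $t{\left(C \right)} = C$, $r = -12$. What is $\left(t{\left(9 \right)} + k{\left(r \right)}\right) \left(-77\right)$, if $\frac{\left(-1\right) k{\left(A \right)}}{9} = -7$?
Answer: $-5544$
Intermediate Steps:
$k{\left(A \right)} = 63$ ($k{\left(A \right)} = \left(-9\right) \left(-7\right) = 63$)
$\left(t{\left(9 \right)} + k{\left(r \right)}\right) \left(-77\right) = \left(9 + 63\right) \left(-77\right) = 72 \left(-77\right) = -5544$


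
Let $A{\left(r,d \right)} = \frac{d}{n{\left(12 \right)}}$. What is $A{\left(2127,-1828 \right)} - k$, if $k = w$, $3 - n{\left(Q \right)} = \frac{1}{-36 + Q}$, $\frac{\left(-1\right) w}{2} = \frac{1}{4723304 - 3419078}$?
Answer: $- \frac{28609501463}{47604249} \approx -600.99$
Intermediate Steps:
$w = - \frac{1}{652113}$ ($w = - \frac{2}{4723304 - 3419078} = - \frac{2}{1304226} = \left(-2\right) \frac{1}{1304226} = - \frac{1}{652113} \approx -1.5335 \cdot 10^{-6}$)
$n{\left(Q \right)} = 3 - \frac{1}{-36 + Q}$
$k = - \frac{1}{652113} \approx -1.5335 \cdot 10^{-6}$
$A{\left(r,d \right)} = \frac{24 d}{73}$ ($A{\left(r,d \right)} = \frac{d}{\frac{1}{-36 + 12} \left(-109 + 3 \cdot 12\right)} = \frac{d}{\frac{1}{-24} \left(-109 + 36\right)} = \frac{d}{\left(- \frac{1}{24}\right) \left(-73\right)} = \frac{d}{\frac{73}{24}} = d \frac{24}{73} = \frac{24 d}{73}$)
$A{\left(2127,-1828 \right)} - k = \frac{24}{73} \left(-1828\right) - - \frac{1}{652113} = - \frac{43872}{73} + \frac{1}{652113} = - \frac{28609501463}{47604249}$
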